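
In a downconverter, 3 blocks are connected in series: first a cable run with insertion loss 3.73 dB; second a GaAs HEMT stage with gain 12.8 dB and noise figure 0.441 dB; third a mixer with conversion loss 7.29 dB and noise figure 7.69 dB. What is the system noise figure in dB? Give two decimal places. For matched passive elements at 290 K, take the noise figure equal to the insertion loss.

5.07 dB

Convert to linear (a loss of L dB is a gain of −L dB): F_i = 10^(NF_i/10), G_i = 10^(G_i,dB/10)
  Stage 1: F_1 = 10^(3.73/10) = 2.360, G_1 = 10^(−3.73/10) = 0.4236
  Stage 2: F_2 = 10^(0.441/10) = 1.107, G_2 = 10^(12.8/10) = 19.05
  Stage 3: F_3 = 10^(7.69/10) = 5.875, G_3 = 10^(−7.29/10) = 0.1866
Friis cascade:
  F = 2.360 + (1.107 − 1)/0.4236 + (5.875 − 1)/8.072 = 3.217
NF = 10 log₁₀(3.217) = 5.07 dB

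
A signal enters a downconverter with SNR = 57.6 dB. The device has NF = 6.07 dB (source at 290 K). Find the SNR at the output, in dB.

51.53 dB

By definition F = SNR_in/SNR_out, so in dB: SNR_out = SNR_in − NF
SNR_out = 57.6 − 6.07 = 51.53 dB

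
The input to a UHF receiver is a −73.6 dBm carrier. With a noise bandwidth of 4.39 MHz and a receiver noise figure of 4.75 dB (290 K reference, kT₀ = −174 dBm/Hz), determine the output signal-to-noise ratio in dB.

29.2 dB

Noise floor: N = −174 + 10 log₁₀(B) + NF
10 log₁₀(4.39×10⁶) = 66.42 dB
N = −174 + 66.42 + 4.75 = −102.83 dBm
SNR = P_sig − N = −73.6 − (−102.83) = 29.23 dB → 29.2 dB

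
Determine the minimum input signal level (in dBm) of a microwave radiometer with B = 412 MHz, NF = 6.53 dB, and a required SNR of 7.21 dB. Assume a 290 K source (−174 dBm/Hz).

−74.1 dBm

Sensitivity = −174 + 10 log₁₀(B) + NF + SNR_min
= −174 + 86.15 + 6.53 + 7.21
= −74.11 dBm → −74.1 dBm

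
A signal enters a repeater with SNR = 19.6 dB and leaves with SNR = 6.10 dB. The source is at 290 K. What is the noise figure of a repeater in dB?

NF (dB) = SNR_in(dB) − SNR_out(dB) when the source is at T₀
NF = 19.6 − 6.10 = 13.50 dB

13.50 dB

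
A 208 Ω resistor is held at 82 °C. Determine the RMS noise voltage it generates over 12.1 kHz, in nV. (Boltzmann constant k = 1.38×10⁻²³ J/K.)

T = 82 °C + 273.15 = 355.15 K
V_n = √(4kTRB)
4kTRB = 4 × 1.38×10⁻²³ × 355.15 × 2.08×10² × 1.21×10⁴ = 4.93×10⁻¹⁴ V²
V_n = √(4.93×10⁻¹⁴) = 2.22×10⁻⁷ V = 222 nV

222 nV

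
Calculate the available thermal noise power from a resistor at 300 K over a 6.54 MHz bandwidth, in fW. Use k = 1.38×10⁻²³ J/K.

P_n = kTB = 1.38×10⁻²³ × 300 × 6.54×10⁶ = 2.71×10⁻¹⁴ W = 27.1 fW

27.1 fW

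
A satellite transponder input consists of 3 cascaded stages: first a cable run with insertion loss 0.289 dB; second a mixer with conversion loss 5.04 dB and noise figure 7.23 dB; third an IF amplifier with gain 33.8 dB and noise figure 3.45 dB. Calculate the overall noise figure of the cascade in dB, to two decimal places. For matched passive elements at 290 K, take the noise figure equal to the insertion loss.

Convert to linear (a loss of L dB is a gain of −L dB): F_i = 10^(NF_i/10), G_i = 10^(G_i,dB/10)
  Stage 1: F_1 = 10^(0.289/10) = 1.069, G_1 = 10^(−0.289/10) = 0.9356
  Stage 2: F_2 = 10^(7.23/10) = 5.284, G_2 = 10^(−5.04/10) = 0.3133
  Stage 3: F_3 = 10^(3.45/10) = 2.213, G_3 = 10^(33.8/10) = 2399
Friis cascade:
  F = 1.069 + (5.284 − 1)/0.9356 + (2.213 − 1)/0.2932 = 9.786
NF = 10 log₁₀(9.786) = 9.91 dB

9.91 dB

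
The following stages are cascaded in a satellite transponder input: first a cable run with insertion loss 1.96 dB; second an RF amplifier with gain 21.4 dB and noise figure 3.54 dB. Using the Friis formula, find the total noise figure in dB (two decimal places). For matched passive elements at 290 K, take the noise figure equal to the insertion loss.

Convert to linear (a loss of L dB is a gain of −L dB): F_i = 10^(NF_i/10), G_i = 10^(G_i,dB/10)
  Stage 1: F_1 = 10^(1.96/10) = 1.570, G_1 = 10^(−1.96/10) = 0.6368
  Stage 2: F_2 = 10^(3.54/10) = 2.259, G_2 = 10^(21.4/10) = 138.0
Friis cascade:
  F = 1.570 + (2.259 − 1)/0.6368 = 3.548
NF = 10 log₁₀(3.548) = 5.50 dB

5.50 dB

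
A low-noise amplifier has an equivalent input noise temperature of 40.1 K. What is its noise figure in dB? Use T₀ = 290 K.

F = 1 + T_e/T₀ = 1 + 40.1/290 = 1.13828
NF = 10 log₁₀(1.13828) = 0.562 dB

0.562 dB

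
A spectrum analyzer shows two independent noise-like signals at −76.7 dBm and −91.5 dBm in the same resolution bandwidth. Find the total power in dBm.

−76.6 dBm

Convert to linear, add, convert back:
P₁ = 2.14×10⁻¹¹ W, P₂ = 7.08×10⁻¹³ W
P_tot = 2.21×10⁻¹¹ W → 10 log₁₀(P_tot / 10⁻³) = −76.6 dBm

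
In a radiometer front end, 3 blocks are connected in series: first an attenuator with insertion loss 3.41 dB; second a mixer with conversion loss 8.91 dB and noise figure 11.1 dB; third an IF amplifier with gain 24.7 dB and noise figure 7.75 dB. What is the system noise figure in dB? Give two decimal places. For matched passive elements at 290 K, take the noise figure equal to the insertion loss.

20.52 dB

Convert to linear (a loss of L dB is a gain of −L dB): F_i = 10^(NF_i/10), G_i = 10^(G_i,dB/10)
  Stage 1: F_1 = 10^(3.41/10) = 2.193, G_1 = 10^(−3.41/10) = 0.4560
  Stage 2: F_2 = 10^(11.1/10) = 12.88, G_2 = 10^(−8.91/10) = 0.1285
  Stage 3: F_3 = 10^(7.75/10) = 5.957, G_3 = 10^(24.7/10) = 295.1
Friis cascade:
  F = 2.193 + (12.88 − 1)/0.4560 + (5.957 − 1)/0.05861 = 112.8
NF = 10 log₁₀(112.8) = 20.52 dB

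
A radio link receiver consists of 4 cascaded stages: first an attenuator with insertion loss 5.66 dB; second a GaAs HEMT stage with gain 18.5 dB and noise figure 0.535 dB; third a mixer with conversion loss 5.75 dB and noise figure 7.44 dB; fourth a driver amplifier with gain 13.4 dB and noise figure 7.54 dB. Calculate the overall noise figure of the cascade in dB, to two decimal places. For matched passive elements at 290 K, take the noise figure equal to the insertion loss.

Convert to linear (a loss of L dB is a gain of −L dB): F_i = 10^(NF_i/10), G_i = 10^(G_i,dB/10)
  Stage 1: F_1 = 10^(5.66/10) = 3.681, G_1 = 10^(−5.66/10) = 0.2716
  Stage 2: F_2 = 10^(0.535/10) = 1.131, G_2 = 10^(18.5/10) = 70.79
  Stage 3: F_3 = 10^(7.44/10) = 5.546, G_3 = 10^(−5.75/10) = 0.2661
  Stage 4: F_4 = 10^(7.54/10) = 5.675, G_4 = 10^(13.4/10) = 21.88
Friis cascade:
  F = 3.681 + (1.131 − 1)/0.2716 + (5.546 − 1)/19.23 + (5.675 − 1)/5.117 = 5.314
NF = 10 log₁₀(5.314) = 7.25 dB

7.25 dB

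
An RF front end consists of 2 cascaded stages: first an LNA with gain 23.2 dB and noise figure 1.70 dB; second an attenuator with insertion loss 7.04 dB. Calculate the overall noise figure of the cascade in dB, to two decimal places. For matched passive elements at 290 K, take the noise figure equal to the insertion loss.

Convert to linear (a loss of L dB is a gain of −L dB): F_i = 10^(NF_i/10), G_i = 10^(G_i,dB/10)
  Stage 1: F_1 = 10^(1.70/10) = 1.479, G_1 = 10^(23.2/10) = 208.9
  Stage 2: F_2 = 10^(7.04/10) = 5.058, G_2 = 10^(−7.04/10) = 0.1977
Friis cascade:
  F = 1.479 + (5.058 − 1)/208.9 = 1.499
NF = 10 log₁₀(1.499) = 1.76 dB

1.76 dB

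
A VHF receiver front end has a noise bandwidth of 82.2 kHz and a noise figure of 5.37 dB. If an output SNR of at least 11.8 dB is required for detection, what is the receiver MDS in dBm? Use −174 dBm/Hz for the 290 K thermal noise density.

−107.7 dBm

Sensitivity = −174 + 10 log₁₀(B) + NF + SNR_min
= −174 + 49.15 + 5.37 + 11.8
= −107.68 dBm → −107.7 dBm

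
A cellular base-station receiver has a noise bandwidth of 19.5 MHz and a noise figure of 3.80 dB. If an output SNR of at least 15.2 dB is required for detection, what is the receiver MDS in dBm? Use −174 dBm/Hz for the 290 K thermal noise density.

Sensitivity = −174 + 10 log₁₀(B) + NF + SNR_min
= −174 + 72.9 + 3.80 + 15.2
= −82.10 dBm → −82.1 dBm

−82.1 dBm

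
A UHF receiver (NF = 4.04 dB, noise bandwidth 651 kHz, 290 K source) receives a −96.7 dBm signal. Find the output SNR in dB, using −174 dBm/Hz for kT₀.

15.1 dB

Noise floor: N = −174 + 10 log₁₀(B) + NF
10 log₁₀(6.51×10⁵) = 58.14 dB
N = −174 + 58.14 + 4.04 = −111.82 dBm
SNR = P_sig − N = −96.7 − (−111.82) = 15.12 dB → 15.1 dB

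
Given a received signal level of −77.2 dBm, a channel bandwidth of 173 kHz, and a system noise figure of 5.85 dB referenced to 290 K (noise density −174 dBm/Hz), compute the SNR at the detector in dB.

Noise floor: N = −174 + 10 log₁₀(B) + NF
10 log₁₀(1.73×10⁵) = 52.38 dB
N = −174 + 52.38 + 5.85 = −115.77 dBm
SNR = P_sig − N = −77.2 − (−115.77) = 38.57 dB → 38.6 dB

38.6 dB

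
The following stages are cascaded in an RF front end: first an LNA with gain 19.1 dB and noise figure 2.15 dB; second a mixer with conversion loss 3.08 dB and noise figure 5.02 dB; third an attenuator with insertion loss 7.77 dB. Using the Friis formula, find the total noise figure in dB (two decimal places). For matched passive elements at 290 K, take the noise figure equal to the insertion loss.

2.53 dB

Convert to linear (a loss of L dB is a gain of −L dB): F_i = 10^(NF_i/10), G_i = 10^(G_i,dB/10)
  Stage 1: F_1 = 10^(2.15/10) = 1.641, G_1 = 10^(19.1/10) = 81.28
  Stage 2: F_2 = 10^(5.02/10) = 3.177, G_2 = 10^(−3.08/10) = 0.4920
  Stage 3: F_3 = 10^(7.77/10) = 5.984, G_3 = 10^(−7.77/10) = 0.1671
Friis cascade:
  F = 1.641 + (3.177 − 1)/81.28 + (5.984 − 1)/39.99 = 1.792
NF = 10 log₁₀(1.792) = 2.53 dB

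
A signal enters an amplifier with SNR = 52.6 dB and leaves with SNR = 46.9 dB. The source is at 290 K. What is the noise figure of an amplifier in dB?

NF (dB) = SNR_in(dB) − SNR_out(dB) when the source is at T₀
NF = 52.6 − 46.9 = 5.7 dB

5.7 dB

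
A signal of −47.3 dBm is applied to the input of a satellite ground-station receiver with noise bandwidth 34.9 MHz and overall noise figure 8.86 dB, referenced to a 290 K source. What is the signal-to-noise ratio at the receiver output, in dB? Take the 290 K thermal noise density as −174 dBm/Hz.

Noise floor: N = −174 + 10 log₁₀(B) + NF
10 log₁₀(3.49×10⁷) = 75.43 dB
N = −174 + 75.43 + 8.86 = −89.71 dBm
SNR = P_sig − N = −47.3 − (−89.71) = 42.41 dB → 42.4 dB

42.4 dB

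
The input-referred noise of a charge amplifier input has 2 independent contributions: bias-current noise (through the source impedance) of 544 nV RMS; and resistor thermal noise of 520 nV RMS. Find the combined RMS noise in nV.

753 nV

Uncorrelated sources add in power (mean-square): V_tot = √(ΣV_i²)
V_tot = √[(5.44×10⁻⁷)² + (5.20×10⁻⁷)²] = 7.53×10⁻⁷ V = 753 nV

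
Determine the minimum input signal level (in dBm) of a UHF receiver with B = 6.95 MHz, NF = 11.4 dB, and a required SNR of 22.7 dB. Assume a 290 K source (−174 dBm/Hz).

Sensitivity = −174 + 10 log₁₀(B) + NF + SNR_min
= −174 + 68.42 + 11.4 + 22.7
= −71.48 dBm → −71.5 dBm

−71.5 dBm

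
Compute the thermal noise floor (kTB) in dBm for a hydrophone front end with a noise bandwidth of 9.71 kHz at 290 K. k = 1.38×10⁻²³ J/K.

P_n = kTB = 1.38×10⁻²³ × 290 × 9.71×10³ = 3.89×10⁻¹⁷ W
In dBm: 10 log₁₀(3.89×10⁻¹⁷ / 10⁻³) = −134.1 dBm

−134.1 dBm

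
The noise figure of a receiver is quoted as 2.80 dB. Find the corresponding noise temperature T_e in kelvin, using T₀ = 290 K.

F = 10^(2.80/10) = 1.90546
T_e = (F − 1)·T₀ = (1.90546 − 1) × 290 = 263 K

263 K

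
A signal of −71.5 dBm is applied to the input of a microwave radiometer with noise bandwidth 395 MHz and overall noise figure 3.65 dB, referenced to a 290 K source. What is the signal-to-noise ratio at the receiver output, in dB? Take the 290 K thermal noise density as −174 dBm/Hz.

12.9 dB

Noise floor: N = −174 + 10 log₁₀(B) + NF
10 log₁₀(3.95×10⁸) = 85.97 dB
N = −174 + 85.97 + 3.65 = −84.38 dBm
SNR = P_sig − N = −71.5 − (−84.38) = 12.88 dB → 12.9 dB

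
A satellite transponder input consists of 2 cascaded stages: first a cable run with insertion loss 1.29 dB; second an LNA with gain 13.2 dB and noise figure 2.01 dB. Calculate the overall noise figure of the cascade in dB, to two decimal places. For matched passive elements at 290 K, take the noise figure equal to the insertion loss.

Convert to linear (a loss of L dB is a gain of −L dB): F_i = 10^(NF_i/10), G_i = 10^(G_i,dB/10)
  Stage 1: F_1 = 10^(1.29/10) = 1.346, G_1 = 10^(−1.29/10) = 0.7430
  Stage 2: F_2 = 10^(2.01/10) = 1.589, G_2 = 10^(13.2/10) = 20.89
Friis cascade:
  F = 1.346 + (1.589 − 1)/0.7430 = 2.138
NF = 10 log₁₀(2.138) = 3.30 dB

3.30 dB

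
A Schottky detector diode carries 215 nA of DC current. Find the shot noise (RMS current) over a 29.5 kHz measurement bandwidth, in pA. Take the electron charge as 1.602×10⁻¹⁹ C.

I_n = √(2qI·B)
2qI·B = 2 × 1.602×10⁻¹⁹ × 2.15×10⁻⁷ × 2.95×10⁴ = 2.03×10⁻²¹ A²
I_n = √(2.03×10⁻²¹) = 4.51×10⁻¹¹ A = 45.1 pA

45.1 pA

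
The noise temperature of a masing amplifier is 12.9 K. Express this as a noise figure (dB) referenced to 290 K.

0.189 dB

F = 1 + T_e/T₀ = 1 + 12.9/290 = 1.04448
NF = 10 log₁₀(1.04448) = 0.189 dB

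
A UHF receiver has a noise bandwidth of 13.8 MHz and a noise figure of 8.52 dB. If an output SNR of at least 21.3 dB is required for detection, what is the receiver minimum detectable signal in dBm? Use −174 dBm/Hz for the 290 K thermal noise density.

Sensitivity = −174 + 10 log₁₀(B) + NF + SNR_min
= −174 + 71.4 + 8.52 + 21.3
= −72.78 dBm → −72.8 dBm

−72.8 dBm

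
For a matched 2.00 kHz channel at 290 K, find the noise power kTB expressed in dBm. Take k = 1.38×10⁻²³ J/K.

−141.0 dBm

P_n = kTB = 1.38×10⁻²³ × 290 × 2.00×10³ = 8.00×10⁻¹⁸ W
In dBm: 10 log₁₀(8.00×10⁻¹⁸ / 10⁻³) = −141.0 dBm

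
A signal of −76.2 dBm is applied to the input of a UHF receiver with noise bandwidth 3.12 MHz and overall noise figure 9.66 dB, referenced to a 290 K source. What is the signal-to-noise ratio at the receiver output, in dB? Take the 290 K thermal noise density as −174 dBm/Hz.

23.2 dB

Noise floor: N = −174 + 10 log₁₀(B) + NF
10 log₁₀(3.12×10⁶) = 64.94 dB
N = −174 + 64.94 + 9.66 = −99.40 dBm
SNR = P_sig − N = −76.2 − (−99.40) = 23.20 dB → 23.2 dB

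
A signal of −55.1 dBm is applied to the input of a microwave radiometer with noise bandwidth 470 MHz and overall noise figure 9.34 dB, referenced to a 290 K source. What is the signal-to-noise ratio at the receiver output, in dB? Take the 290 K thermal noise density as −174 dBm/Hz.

22.8 dB

Noise floor: N = −174 + 10 log₁₀(B) + NF
10 log₁₀(4.70×10⁸) = 86.72 dB
N = −174 + 86.72 + 9.34 = −77.94 dBm
SNR = P_sig − N = −55.1 − (−77.94) = 22.84 dB → 22.8 dB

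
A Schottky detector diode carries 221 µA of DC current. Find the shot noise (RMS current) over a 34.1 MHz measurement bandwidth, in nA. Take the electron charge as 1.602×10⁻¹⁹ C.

49.1 nA

I_n = √(2qI·B)
2qI·B = 2 × 1.602×10⁻¹⁹ × 2.21×10⁻⁴ × 3.41×10⁷ = 2.41×10⁻¹⁵ A²
I_n = √(2.41×10⁻¹⁵) = 4.91×10⁻⁸ A = 49.1 nA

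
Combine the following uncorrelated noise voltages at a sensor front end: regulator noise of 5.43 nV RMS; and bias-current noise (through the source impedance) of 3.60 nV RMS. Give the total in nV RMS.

Uncorrelated sources add in power (mean-square): V_tot = √(ΣV_i²)
V_tot = √[(5.43×10⁻⁹)² + (3.60×10⁻⁹)²] = 6.51×10⁻⁹ V = 6.51 nV

6.51 nV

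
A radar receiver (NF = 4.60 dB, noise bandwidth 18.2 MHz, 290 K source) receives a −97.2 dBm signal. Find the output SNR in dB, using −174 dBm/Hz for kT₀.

−0.4 dB

Noise floor: N = −174 + 10 log₁₀(B) + NF
10 log₁₀(1.82×10⁷) = 72.6 dB
N = −174 + 72.6 + 4.60 = −96.80 dBm
SNR = P_sig − N = −97.2 − (−96.80) = −0.40 dB → −0.4 dB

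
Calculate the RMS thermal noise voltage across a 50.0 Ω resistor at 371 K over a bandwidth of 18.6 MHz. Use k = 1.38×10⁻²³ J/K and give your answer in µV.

4.36 µV

V_n = √(4kTRB)
4kTRB = 4 × 1.38×10⁻²³ × 371 × 5.00×10¹ × 1.86×10⁷ = 1.90×10⁻¹¹ V²
V_n = √(1.90×10⁻¹¹) = 4.36×10⁻⁶ V = 4.36 µV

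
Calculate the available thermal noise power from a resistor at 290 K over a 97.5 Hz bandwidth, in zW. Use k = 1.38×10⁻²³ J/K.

P_n = kTB = 1.38×10⁻²³ × 290 × 9.75×10¹ = 3.90×10⁻¹⁹ W = 390 zW

390 zW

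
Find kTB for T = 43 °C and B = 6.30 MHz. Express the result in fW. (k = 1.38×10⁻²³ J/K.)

27.5 fW

T = 43 °C + 273.15 = 316.15 K
P_n = kTB = 1.38×10⁻²³ × 316.15 × 6.30×10⁶ = 2.75×10⁻¹⁴ W = 27.5 fW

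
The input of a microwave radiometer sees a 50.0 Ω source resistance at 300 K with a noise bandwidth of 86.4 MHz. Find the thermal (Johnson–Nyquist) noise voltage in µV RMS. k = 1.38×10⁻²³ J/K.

8.46 µV

V_n = √(4kTRB)
4kTRB = 4 × 1.38×10⁻²³ × 300 × 5.00×10¹ × 8.64×10⁷ = 7.15×10⁻¹¹ V²
V_n = √(7.15×10⁻¹¹) = 8.46×10⁻⁶ V = 8.46 µV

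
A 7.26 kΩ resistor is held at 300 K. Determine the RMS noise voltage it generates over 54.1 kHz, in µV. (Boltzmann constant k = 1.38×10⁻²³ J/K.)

V_n = √(4kTRB)
4kTRB = 4 × 1.38×10⁻²³ × 300 × 7.26×10³ × 5.41×10⁴ = 6.50×10⁻¹² V²
V_n = √(6.50×10⁻¹²) = 2.55×10⁻⁶ V = 2.55 µV

2.55 µV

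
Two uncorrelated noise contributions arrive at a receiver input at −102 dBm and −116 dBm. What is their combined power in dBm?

−101.8 dBm

Convert to linear, add, convert back:
P₁ = 6.31×10⁻¹⁴ W, P₂ = 2.51×10⁻¹⁵ W
P_tot = 6.56×10⁻¹⁴ W → 10 log₁₀(P_tot / 10⁻³) = −101.8 dBm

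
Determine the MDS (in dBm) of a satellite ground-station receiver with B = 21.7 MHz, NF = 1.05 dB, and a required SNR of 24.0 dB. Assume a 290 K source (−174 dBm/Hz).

Sensitivity = −174 + 10 log₁₀(B) + NF + SNR_min
= −174 + 73.36 + 1.05 + 24.0
= −75.59 dBm → −75.6 dBm

−75.6 dBm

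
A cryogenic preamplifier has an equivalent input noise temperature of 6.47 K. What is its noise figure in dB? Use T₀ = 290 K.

F = 1 + T_e/T₀ = 1 + 6.47/290 = 1.02231
NF = 10 log₁₀(1.02231) = 0.096 dB

0.096 dB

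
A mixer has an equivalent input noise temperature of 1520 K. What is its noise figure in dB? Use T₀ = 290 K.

F = 1 + T_e/T₀ = 1 + 1520/290 = 6.24138
NF = 10 log₁₀(6.24138) = 7.95 dB

7.95 dB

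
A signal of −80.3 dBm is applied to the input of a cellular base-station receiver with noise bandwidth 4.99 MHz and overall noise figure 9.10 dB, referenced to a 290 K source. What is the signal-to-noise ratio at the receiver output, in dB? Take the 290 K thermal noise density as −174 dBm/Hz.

Noise floor: N = −174 + 10 log₁₀(B) + NF
10 log₁₀(4.99×10⁶) = 66.98 dB
N = −174 + 66.98 + 9.10 = −97.92 dBm
SNR = P_sig − N = −80.3 − (−97.92) = 17.62 dB → 17.6 dB

17.6 dB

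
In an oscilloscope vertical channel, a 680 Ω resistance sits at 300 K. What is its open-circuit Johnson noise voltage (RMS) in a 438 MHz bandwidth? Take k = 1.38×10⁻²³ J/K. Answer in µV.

70.2 µV

V_n = √(4kTRB)
4kTRB = 4 × 1.38×10⁻²³ × 300 × 6.80×10² × 4.38×10⁸ = 4.93×10⁻⁹ V²
V_n = √(4.93×10⁻⁹) = 7.02×10⁻⁵ V = 70.2 µV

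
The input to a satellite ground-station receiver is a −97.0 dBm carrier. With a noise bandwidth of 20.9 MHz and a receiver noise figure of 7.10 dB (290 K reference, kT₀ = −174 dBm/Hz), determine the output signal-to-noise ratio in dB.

−3.3 dB

Noise floor: N = −174 + 10 log₁₀(B) + NF
10 log₁₀(2.09×10⁷) = 73.2 dB
N = −174 + 73.2 + 7.10 = −93.70 dBm
SNR = P_sig − N = −97.0 − (−93.70) = −3.30 dB → −3.3 dB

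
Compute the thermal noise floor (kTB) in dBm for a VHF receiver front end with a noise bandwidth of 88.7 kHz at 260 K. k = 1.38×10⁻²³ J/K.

−125.0 dBm

P_n = kTB = 1.38×10⁻²³ × 260 × 8.87×10⁴ = 3.18×10⁻¹⁶ W
In dBm: 10 log₁₀(3.18×10⁻¹⁶ / 10⁻³) = −125.0 dBm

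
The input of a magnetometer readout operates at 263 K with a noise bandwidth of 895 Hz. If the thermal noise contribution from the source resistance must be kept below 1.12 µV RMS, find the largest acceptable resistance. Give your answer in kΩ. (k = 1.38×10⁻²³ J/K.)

Johnson–Nyquist: V_n = √(4kTRB) ⇒ R = V_n² / (4kTB)
4kTB = 4 × 1.38×10⁻²³ × 263 × 8.95×10² = 1.30×10⁻¹⁷
R = (1.12×10⁻⁶)² / 1.30×10⁻¹⁷ = 9.65×10⁴ Ω = 96.5 kΩ

96.5 kΩ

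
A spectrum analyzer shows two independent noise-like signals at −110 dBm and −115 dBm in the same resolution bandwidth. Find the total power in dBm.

Convert to linear, add, convert back:
P₁ = 1.00×10⁻¹⁴ W, P₂ = 3.16×10⁻¹⁵ W
P_tot = 1.32×10⁻¹⁴ W → 10 log₁₀(P_tot / 10⁻³) = −108.8 dBm

−108.8 dBm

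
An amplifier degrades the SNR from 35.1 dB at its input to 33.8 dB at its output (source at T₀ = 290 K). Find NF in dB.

1.3 dB

NF (dB) = SNR_in(dB) − SNR_out(dB) when the source is at T₀
NF = 35.1 − 33.8 = 1.3 dB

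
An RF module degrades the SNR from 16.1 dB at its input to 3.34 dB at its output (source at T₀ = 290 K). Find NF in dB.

12.76 dB

NF (dB) = SNR_in(dB) − SNR_out(dB) when the source is at T₀
NF = 16.1 − 3.34 = 12.76 dB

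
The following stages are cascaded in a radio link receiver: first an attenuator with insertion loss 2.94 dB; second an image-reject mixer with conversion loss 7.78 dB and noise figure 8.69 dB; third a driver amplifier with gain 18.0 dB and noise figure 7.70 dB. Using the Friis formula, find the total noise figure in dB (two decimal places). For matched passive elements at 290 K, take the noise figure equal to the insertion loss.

18.59 dB

Convert to linear (a loss of L dB is a gain of −L dB): F_i = 10^(NF_i/10), G_i = 10^(G_i,dB/10)
  Stage 1: F_1 = 10^(2.94/10) = 1.968, G_1 = 10^(−2.94/10) = 0.5082
  Stage 2: F_2 = 10^(8.69/10) = 7.396, G_2 = 10^(−7.78/10) = 0.1667
  Stage 3: F_3 = 10^(7.70/10) = 5.888, G_3 = 10^(18.0/10) = 63.10
Friis cascade:
  F = 1.968 + (7.396 − 1)/0.5082 + (5.888 − 1)/0.08472 = 72.25
NF = 10 log₁₀(72.25) = 18.59 dB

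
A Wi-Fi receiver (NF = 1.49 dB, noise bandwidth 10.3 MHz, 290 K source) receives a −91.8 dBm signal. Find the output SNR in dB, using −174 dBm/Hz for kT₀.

Noise floor: N = −174 + 10 log₁₀(B) + NF
10 log₁₀(1.03×10⁷) = 70.13 dB
N = −174 + 70.13 + 1.49 = −102.38 dBm
SNR = P_sig − N = −91.8 − (−102.38) = 10.58 dB → 10.6 dB

10.6 dB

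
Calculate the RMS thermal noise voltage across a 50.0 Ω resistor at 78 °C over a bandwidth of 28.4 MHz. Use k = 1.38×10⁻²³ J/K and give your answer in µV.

T = 78 °C + 273.15 = 351.15 K
V_n = √(4kTRB)
4kTRB = 4 × 1.38×10⁻²³ × 351.15 × 5.00×10¹ × 2.84×10⁷ = 2.75×10⁻¹¹ V²
V_n = √(2.75×10⁻¹¹) = 5.25×10⁻⁶ V = 5.25 µV

5.25 µV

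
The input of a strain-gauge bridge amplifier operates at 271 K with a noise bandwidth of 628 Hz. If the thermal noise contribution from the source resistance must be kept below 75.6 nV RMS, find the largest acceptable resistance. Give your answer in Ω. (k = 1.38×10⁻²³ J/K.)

608 Ω

Johnson–Nyquist: V_n = √(4kTRB) ⇒ R = V_n² / (4kTB)
4kTB = 4 × 1.38×10⁻²³ × 271 × 6.28×10² = 9.39×10⁻¹⁸
R = (7.56×10⁻⁸)² / 9.39×10⁻¹⁸ = 6.08×10² Ω = 608 Ω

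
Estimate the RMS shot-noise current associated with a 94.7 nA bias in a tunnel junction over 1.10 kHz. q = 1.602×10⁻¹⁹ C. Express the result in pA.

5.78 pA

I_n = √(2qI·B)
2qI·B = 2 × 1.602×10⁻¹⁹ × 9.47×10⁻⁸ × 1.10×10³ = 3.34×10⁻²³ A²
I_n = √(3.34×10⁻²³) = 5.78×10⁻¹² A = 5.78 pA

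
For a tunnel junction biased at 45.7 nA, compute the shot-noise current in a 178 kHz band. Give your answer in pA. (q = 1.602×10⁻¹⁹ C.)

51.1 pA

I_n = √(2qI·B)
2qI·B = 2 × 1.602×10⁻¹⁹ × 4.57×10⁻⁸ × 1.78×10⁵ = 2.61×10⁻²¹ A²
I_n = √(2.61×10⁻²¹) = 5.11×10⁻¹¹ A = 51.1 pA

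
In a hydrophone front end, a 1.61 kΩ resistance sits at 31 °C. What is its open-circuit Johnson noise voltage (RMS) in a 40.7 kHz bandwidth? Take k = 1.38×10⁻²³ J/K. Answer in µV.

T = 31 °C + 273.15 = 304.15 K
V_n = √(4kTRB)
4kTRB = 4 × 1.38×10⁻²³ × 304.15 × 1.61×10³ × 4.07×10⁴ = 1.10×10⁻¹² V²
V_n = √(1.10×10⁻¹²) = 1.05×10⁻⁶ V = 1.05 µV

1.05 µV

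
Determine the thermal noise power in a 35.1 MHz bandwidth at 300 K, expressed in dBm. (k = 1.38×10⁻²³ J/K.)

−98.4 dBm

P_n = kTB = 1.38×10⁻²³ × 300 × 3.51×10⁷ = 1.45×10⁻¹³ W
In dBm: 10 log₁₀(1.45×10⁻¹³ / 10⁻³) = −98.4 dBm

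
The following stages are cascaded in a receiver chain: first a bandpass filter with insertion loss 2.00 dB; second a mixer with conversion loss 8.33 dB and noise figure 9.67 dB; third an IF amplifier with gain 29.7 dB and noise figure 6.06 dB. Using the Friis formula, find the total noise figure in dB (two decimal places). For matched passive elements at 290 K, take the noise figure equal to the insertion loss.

16.76 dB

Convert to linear (a loss of L dB is a gain of −L dB): F_i = 10^(NF_i/10), G_i = 10^(G_i,dB/10)
  Stage 1: F_1 = 10^(2.00/10) = 1.585, G_1 = 10^(−2.00/10) = 0.6310
  Stage 2: F_2 = 10^(9.67/10) = 9.268, G_2 = 10^(−8.33/10) = 0.1469
  Stage 3: F_3 = 10^(6.06/10) = 4.036, G_3 = 10^(29.7/10) = 933.3
Friis cascade:
  F = 1.585 + (9.268 − 1)/0.6310 + (4.036 − 1)/0.09268 = 47.45
NF = 10 log₁₀(47.45) = 16.76 dB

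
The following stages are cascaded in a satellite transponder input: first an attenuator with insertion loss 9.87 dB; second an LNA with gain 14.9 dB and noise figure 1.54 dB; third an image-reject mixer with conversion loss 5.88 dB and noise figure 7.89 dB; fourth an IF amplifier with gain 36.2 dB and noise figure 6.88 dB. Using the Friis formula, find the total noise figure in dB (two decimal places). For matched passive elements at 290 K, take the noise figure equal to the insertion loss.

Convert to linear (a loss of L dB is a gain of −L dB): F_i = 10^(NF_i/10), G_i = 10^(G_i,dB/10)
  Stage 1: F_1 = 10^(9.87/10) = 9.705, G_1 = 10^(−9.87/10) = 0.1030
  Stage 2: F_2 = 10^(1.54/10) = 1.426, G_2 = 10^(14.9/10) = 30.90
  Stage 3: F_3 = 10^(7.89/10) = 6.152, G_3 = 10^(−5.88/10) = 0.2582
  Stage 4: F_4 = 10^(6.88/10) = 4.875, G_4 = 10^(36.2/10) = 4169
Friis cascade:
  F = 9.705 + (1.426 − 1)/0.1030 + (6.152 − 1)/3.184 + (4.875 − 1)/0.8222 = 20.17
NF = 10 log₁₀(20.17) = 13.05 dB

13.05 dB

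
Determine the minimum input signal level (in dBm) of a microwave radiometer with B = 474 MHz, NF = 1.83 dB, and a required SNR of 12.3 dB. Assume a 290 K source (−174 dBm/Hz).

−73.1 dBm

Sensitivity = −174 + 10 log₁₀(B) + NF + SNR_min
= −174 + 86.76 + 1.83 + 12.3
= −73.11 dBm → −73.1 dBm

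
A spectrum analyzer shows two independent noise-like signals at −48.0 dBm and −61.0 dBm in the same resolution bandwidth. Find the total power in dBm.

Convert to linear, add, convert back:
P₁ = 1.58×10⁻⁸ W, P₂ = 7.94×10⁻¹⁰ W
P_tot = 1.66×10⁻⁸ W → 10 log₁₀(P_tot / 10⁻³) = −47.8 dBm

−47.8 dBm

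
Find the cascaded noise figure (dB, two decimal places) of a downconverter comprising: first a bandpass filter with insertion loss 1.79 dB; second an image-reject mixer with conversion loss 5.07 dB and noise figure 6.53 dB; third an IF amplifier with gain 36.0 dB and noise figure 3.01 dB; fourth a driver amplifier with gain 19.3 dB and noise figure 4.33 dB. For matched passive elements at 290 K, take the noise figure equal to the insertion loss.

Convert to linear (a loss of L dB is a gain of −L dB): F_i = 10^(NF_i/10), G_i = 10^(G_i,dB/10)
  Stage 1: F_1 = 10^(1.79/10) = 1.510, G_1 = 10^(−1.79/10) = 0.6622
  Stage 2: F_2 = 10^(6.53/10) = 4.498, G_2 = 10^(−5.07/10) = 0.3112
  Stage 3: F_3 = 10^(3.01/10) = 2.000, G_3 = 10^(36.0/10) = 3981
  Stage 4: F_4 = 10^(4.33/10) = 2.710, G_4 = 10^(19.3/10) = 85.11
Friis cascade:
  F = 1.510 + (4.498 − 1)/0.6622 + (2.000 − 1)/0.2061 + (2.710 − 1)/820.4 = 11.65
NF = 10 log₁₀(11.65) = 10.66 dB

10.66 dB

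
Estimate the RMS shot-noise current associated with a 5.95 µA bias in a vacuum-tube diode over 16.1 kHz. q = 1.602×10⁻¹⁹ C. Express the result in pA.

I_n = √(2qI·B)
2qI·B = 2 × 1.602×10⁻¹⁹ × 5.95×10⁻⁶ × 1.61×10⁴ = 3.07×10⁻²⁰ A²
I_n = √(3.07×10⁻²⁰) = 1.75×10⁻¹⁰ A = 175 pA

175 pA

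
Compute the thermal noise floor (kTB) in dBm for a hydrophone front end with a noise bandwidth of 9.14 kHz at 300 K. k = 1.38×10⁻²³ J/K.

−134.2 dBm

P_n = kTB = 1.38×10⁻²³ × 300 × 9.14×10³ = 3.78×10⁻¹⁷ W
In dBm: 10 log₁₀(3.78×10⁻¹⁷ / 10⁻³) = −134.2 dBm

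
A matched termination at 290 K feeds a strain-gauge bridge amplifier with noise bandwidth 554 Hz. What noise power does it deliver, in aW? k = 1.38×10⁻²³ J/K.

P_n = kTB = 1.38×10⁻²³ × 290 × 5.54×10² = 2.22×10⁻¹⁸ W = 2.22 aW

2.22 aW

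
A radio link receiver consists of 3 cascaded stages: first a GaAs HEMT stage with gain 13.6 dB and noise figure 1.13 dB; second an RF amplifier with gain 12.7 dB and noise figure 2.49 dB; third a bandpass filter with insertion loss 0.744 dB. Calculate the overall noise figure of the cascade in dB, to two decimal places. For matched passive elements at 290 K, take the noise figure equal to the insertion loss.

1.24 dB

Convert to linear (a loss of L dB is a gain of −L dB): F_i = 10^(NF_i/10), G_i = 10^(G_i,dB/10)
  Stage 1: F_1 = 10^(1.13/10) = 1.297, G_1 = 10^(13.6/10) = 22.91
  Stage 2: F_2 = 10^(2.49/10) = 1.774, G_2 = 10^(12.7/10) = 18.62
  Stage 3: F_3 = 10^(0.744/10) = 1.187, G_3 = 10^(−0.744/10) = 0.8426
Friis cascade:
  F = 1.297 + (1.774 − 1)/22.91 + (1.187 − 1)/426.6 = 1.331
NF = 10 log₁₀(1.331) = 1.24 dB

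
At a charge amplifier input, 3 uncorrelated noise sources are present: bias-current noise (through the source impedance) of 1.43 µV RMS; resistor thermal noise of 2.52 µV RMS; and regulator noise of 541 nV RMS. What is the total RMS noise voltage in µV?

2.95 µV

Uncorrelated sources add in power (mean-square): V_tot = √(ΣV_i²)
V_tot = √[(1.43×10⁻⁶)² + (2.52×10⁻⁶)² + (5.41×10⁻⁷)²] = 2.95×10⁻⁶ V = 2.95 µV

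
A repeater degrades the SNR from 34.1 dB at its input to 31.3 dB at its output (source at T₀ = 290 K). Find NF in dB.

NF (dB) = SNR_in(dB) − SNR_out(dB) when the source is at T₀
NF = 34.1 − 31.3 = 2.8 dB

2.8 dB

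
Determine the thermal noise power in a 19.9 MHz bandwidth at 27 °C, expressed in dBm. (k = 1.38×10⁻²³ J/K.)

−100.8 dBm

T = 27 °C + 273.15 = 300.15 K
P_n = kTB = 1.38×10⁻²³ × 300.15 × 1.99×10⁷ = 8.24×10⁻¹⁴ W
In dBm: 10 log₁₀(8.24×10⁻¹⁴ / 10⁻³) = −100.8 dBm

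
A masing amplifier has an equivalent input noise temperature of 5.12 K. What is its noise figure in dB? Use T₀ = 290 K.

F = 1 + T_e/T₀ = 1 + 5.12/290 = 1.01766
NF = 10 log₁₀(1.01766) = 0.076 dB

0.076 dB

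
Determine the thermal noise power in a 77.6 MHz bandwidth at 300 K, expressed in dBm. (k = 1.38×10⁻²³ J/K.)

−94.9 dBm

P_n = kTB = 1.38×10⁻²³ × 300 × 7.76×10⁷ = 3.21×10⁻¹³ W
In dBm: 10 log₁₀(3.21×10⁻¹³ / 10⁻³) = −94.9 dBm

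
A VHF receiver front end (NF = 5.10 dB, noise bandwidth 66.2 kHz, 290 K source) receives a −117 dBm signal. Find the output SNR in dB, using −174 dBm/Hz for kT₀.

3.7 dB

Noise floor: N = −174 + 10 log₁₀(B) + NF
10 log₁₀(6.62×10⁴) = 48.21 dB
N = −174 + 48.21 + 5.10 = −120.69 dBm
SNR = P_sig − N = −117 − (−120.69) = 3.69 dB → 3.7 dB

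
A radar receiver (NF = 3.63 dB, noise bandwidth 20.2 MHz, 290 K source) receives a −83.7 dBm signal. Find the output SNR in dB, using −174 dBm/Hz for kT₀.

Noise floor: N = −174 + 10 log₁₀(B) + NF
10 log₁₀(2.02×10⁷) = 73.05 dB
N = −174 + 73.05 + 3.63 = −97.32 dBm
SNR = P_sig − N = −83.7 − (−97.32) = 13.62 dB → 13.6 dB

13.6 dB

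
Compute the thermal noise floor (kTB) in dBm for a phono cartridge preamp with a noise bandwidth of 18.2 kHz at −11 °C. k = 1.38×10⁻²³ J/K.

−131.8 dBm

T = −11 °C + 273.15 = 262.15 K
P_n = kTB = 1.38×10⁻²³ × 262.15 × 1.82×10⁴ = 6.58×10⁻¹⁷ W
In dBm: 10 log₁₀(6.58×10⁻¹⁷ / 10⁻³) = −131.8 dBm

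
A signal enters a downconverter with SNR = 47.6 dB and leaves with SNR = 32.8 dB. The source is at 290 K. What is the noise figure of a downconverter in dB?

NF (dB) = SNR_in(dB) − SNR_out(dB) when the source is at T₀
NF = 47.6 − 32.8 = 14.8 dB

14.8 dB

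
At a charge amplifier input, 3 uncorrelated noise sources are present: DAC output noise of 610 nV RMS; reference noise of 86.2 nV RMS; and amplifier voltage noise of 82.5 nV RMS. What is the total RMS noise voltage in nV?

Uncorrelated sources add in power (mean-square): V_tot = √(ΣV_i²)
V_tot = √[(6.10×10⁻⁷)² + (8.62×10⁻⁸)² + (8.25×10⁻⁸)²] = 6.22×10⁻⁷ V = 622 nV

622 nV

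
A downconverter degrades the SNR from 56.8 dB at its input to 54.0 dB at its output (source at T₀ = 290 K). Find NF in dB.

2.8 dB

NF (dB) = SNR_in(dB) − SNR_out(dB) when the source is at T₀
NF = 56.8 − 54.0 = 2.8 dB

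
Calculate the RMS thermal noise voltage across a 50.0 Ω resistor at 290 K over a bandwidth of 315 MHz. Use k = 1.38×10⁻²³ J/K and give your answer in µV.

15.9 µV

V_n = √(4kTRB)
4kTRB = 4 × 1.38×10⁻²³ × 290 × 5.00×10¹ × 3.15×10⁸ = 2.52×10⁻¹⁰ V²
V_n = √(2.52×10⁻¹⁰) = 1.59×10⁻⁵ V = 15.9 µV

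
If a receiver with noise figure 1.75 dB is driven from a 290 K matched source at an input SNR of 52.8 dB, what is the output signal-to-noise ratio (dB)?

51.05 dB

By definition F = SNR_in/SNR_out, so in dB: SNR_out = SNR_in − NF
SNR_out = 52.8 − 1.75 = 51.05 dB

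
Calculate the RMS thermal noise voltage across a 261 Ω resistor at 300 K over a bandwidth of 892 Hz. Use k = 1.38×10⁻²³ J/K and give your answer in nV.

62.1 nV

V_n = √(4kTRB)
4kTRB = 4 × 1.38×10⁻²³ × 300 × 2.61×10² × 8.92×10² = 3.86×10⁻¹⁵ V²
V_n = √(3.86×10⁻¹⁵) = 6.21×10⁻⁸ V = 62.1 nV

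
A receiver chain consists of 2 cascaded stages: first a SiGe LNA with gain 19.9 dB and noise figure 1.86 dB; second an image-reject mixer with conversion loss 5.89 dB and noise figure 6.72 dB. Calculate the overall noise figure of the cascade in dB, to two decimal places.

1.97 dB

Convert to linear (a loss of L dB is a gain of −L dB): F_i = 10^(NF_i/10), G_i = 10^(G_i,dB/10)
  Stage 1: F_1 = 10^(1.86/10) = 1.535, G_1 = 10^(19.9/10) = 97.72
  Stage 2: F_2 = 10^(6.72/10) = 4.699, G_2 = 10^(−5.89/10) = 0.2576
Friis cascade:
  F = 1.535 + (4.699 − 1)/97.72 = 1.572
NF = 10 log₁₀(1.572) = 1.97 dB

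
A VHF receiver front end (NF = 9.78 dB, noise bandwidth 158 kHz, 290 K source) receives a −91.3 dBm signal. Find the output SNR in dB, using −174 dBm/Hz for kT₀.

Noise floor: N = −174 + 10 log₁₀(B) + NF
10 log₁₀(1.58×10⁵) = 51.99 dB
N = −174 + 51.99 + 9.78 = −112.23 dBm
SNR = P_sig − N = −91.3 − (−112.23) = 20.93 dB → 20.9 dB

20.9 dB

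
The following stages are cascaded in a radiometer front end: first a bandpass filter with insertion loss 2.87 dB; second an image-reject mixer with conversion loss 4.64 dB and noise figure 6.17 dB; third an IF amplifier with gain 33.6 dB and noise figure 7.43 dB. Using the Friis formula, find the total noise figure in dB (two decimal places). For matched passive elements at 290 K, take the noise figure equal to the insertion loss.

Convert to linear (a loss of L dB is a gain of −L dB): F_i = 10^(NF_i/10), G_i = 10^(G_i,dB/10)
  Stage 1: F_1 = 10^(2.87/10) = 1.936, G_1 = 10^(−2.87/10) = 0.5164
  Stage 2: F_2 = 10^(6.17/10) = 4.140, G_2 = 10^(−4.64/10) = 0.3436
  Stage 3: F_3 = 10^(7.43/10) = 5.534, G_3 = 10^(33.6/10) = 2291
Friis cascade:
  F = 1.936 + (4.140 − 1)/0.5164 + (5.534 − 1)/0.1774 = 33.57
NF = 10 log₁₀(33.57) = 15.26 dB

15.26 dB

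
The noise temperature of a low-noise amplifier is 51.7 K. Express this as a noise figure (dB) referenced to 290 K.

F = 1 + T_e/T₀ = 1 + 51.7/290 = 1.17828
NF = 10 log₁₀(1.17828) = 0.712 dB

0.712 dB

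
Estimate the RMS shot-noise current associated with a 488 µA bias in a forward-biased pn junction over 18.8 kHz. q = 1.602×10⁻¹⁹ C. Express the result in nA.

I_n = √(2qI·B)
2qI·B = 2 × 1.602×10⁻¹⁹ × 4.88×10⁻⁴ × 1.88×10⁴ = 2.94×10⁻¹⁸ A²
I_n = √(2.94×10⁻¹⁸) = 1.71×10⁻⁹ A = 1.71 nA

1.71 nA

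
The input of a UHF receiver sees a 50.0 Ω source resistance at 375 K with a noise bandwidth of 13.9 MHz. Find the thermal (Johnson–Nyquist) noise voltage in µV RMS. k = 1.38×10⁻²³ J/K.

V_n = √(4kTRB)
4kTRB = 4 × 1.38×10⁻²³ × 375 × 5.00×10¹ × 1.39×10⁷ = 1.44×10⁻¹¹ V²
V_n = √(1.44×10⁻¹¹) = 3.79×10⁻⁶ V = 3.79 µV

3.79 µV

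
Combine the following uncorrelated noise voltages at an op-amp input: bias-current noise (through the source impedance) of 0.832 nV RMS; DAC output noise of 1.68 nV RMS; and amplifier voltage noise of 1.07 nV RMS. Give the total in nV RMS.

2.16 nV

Uncorrelated sources add in power (mean-square): V_tot = √(ΣV_i²)
V_tot = √[(8.32×10⁻¹⁰)² + (1.68×10⁻⁹)² + (1.07×10⁻⁹)²] = 2.16×10⁻⁹ V = 2.16 nV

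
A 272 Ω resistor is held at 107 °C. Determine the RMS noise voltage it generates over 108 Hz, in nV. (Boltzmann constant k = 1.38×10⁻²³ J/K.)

T = 107 °C + 273.15 = 380.15 K
V_n = √(4kTRB)
4kTRB = 4 × 1.38×10⁻²³ × 380.15 × 2.72×10² × 1.08×10² = 6.16×10⁻¹⁶ V²
V_n = √(6.16×10⁻¹⁶) = 2.48×10⁻⁸ V = 24.8 nV

24.8 nV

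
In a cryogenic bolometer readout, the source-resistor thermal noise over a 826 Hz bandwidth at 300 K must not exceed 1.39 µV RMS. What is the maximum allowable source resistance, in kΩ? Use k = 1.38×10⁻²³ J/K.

Johnson–Nyquist: V_n = √(4kTRB) ⇒ R = V_n² / (4kTB)
4kTB = 4 × 1.38×10⁻²³ × 300 × 8.26×10² = 1.37×10⁻¹⁷
R = (1.39×10⁻⁶)² / 1.37×10⁻¹⁷ = 1.41×10⁵ Ω = 141 kΩ

141 kΩ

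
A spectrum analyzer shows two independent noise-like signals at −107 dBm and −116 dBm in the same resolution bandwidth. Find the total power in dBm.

−106.5 dBm

Convert to linear, add, convert back:
P₁ = 2.00×10⁻¹⁴ W, P₂ = 2.51×10⁻¹⁵ W
P_tot = 2.25×10⁻¹⁴ W → 10 log₁₀(P_tot / 10⁻³) = −106.5 dBm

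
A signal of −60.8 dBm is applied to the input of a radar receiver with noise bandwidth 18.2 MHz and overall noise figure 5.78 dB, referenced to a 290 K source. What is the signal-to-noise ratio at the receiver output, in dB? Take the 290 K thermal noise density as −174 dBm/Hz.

Noise floor: N = −174 + 10 log₁₀(B) + NF
10 log₁₀(1.82×10⁷) = 72.6 dB
N = −174 + 72.6 + 5.78 = −95.62 dBm
SNR = P_sig − N = −60.8 − (−95.62) = 34.82 dB → 34.8 dB

34.8 dB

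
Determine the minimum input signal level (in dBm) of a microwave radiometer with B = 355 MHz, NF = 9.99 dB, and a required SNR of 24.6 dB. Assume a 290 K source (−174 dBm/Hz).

Sensitivity = −174 + 10 log₁₀(B) + NF + SNR_min
= −174 + 85.5 + 9.99 + 24.6
= −53.91 dBm → −53.9 dBm

−53.9 dBm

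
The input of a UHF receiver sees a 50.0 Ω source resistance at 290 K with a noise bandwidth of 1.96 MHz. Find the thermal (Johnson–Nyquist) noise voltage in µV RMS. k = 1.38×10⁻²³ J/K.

V_n = √(4kTRB)
4kTRB = 4 × 1.38×10⁻²³ × 290 × 5.00×10¹ × 1.96×10⁶ = 1.57×10⁻¹² V²
V_n = √(1.57×10⁻¹²) = 1.25×10⁻⁶ V = 1.25 µV

1.25 µV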